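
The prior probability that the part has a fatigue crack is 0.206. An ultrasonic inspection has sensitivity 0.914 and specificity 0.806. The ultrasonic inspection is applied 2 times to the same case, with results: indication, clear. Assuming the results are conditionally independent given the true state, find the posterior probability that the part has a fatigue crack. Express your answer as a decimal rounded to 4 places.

Let H be the event that the part has a fatigue crack; start with P(H) = 0.206. P('indication'|H) = 0.914, P('indication'|¬H) = 0.194.
Update on result 1 ('indication'): P(H) ← 0.914·0.2060 / (0.914·0.2060 + 0.194·0.7940) = 0.18828/0.34232 = 0.5500.
Update on result 2 ('clear'): P(H) ← 0.086·0.5500 / (0.086·0.5500 + 0.806·0.4500) = 0.047302/0.40998 = 0.1154.

Posterior P(H) ≈ 0.1154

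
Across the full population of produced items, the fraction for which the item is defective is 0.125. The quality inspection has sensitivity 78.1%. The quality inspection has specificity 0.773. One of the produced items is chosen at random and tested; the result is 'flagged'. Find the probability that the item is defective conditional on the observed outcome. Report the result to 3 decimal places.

Let H be the event that the item is defective. P(H) = 0.125, so P(¬H) = 0.875. With E the 'flagged' result, P(E|H) = 0.781 and P(E|¬H) = 0.227.
P(E) = 0.781·0.125 + 0.227·0.875 = 0.097625 + 0.19862 = 0.29625.
By Bayes' theorem, P(H|E) = 0.097625 / 0.29625 = 0.330.

P(H | E) ≈ 0.330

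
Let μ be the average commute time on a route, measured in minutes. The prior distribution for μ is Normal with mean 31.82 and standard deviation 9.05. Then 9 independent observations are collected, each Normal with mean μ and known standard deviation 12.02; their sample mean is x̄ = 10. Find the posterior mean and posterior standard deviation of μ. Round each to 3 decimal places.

Posterior mean ≈ 13.576; posterior SD ≈ 3.664

With known σ, the Normal prior is conjugate. Weight on the data is w = (n/σ²)/(n/σ² + 1/τ₀²) = 0.0622922/(0.0622922+0.0122096) = 0.83612.
Posterior mean = w·x̄ + (1−w)·μ₀ = 0.83612·10 + 0.16388·31.82 = 13.576. Posterior variance = 1/(0.0622922+0.0122096) = 13.4225, so SD = 3.664.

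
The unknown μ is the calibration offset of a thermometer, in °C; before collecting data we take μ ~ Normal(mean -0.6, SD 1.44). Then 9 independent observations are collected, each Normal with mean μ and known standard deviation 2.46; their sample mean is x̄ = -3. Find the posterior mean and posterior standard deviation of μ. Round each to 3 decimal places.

Prior precision 1/τ₀² = 1/1.44² = 0.482253; data precision n/σ² = 9/2.46² = 1.48721.
Posterior precision = 0.482253 + 1.48721 = 1.96946, giving posterior SD = 1/√1.96946 = 0.713.
Posterior mean = (0.482253·-0.6 + 1.48721·-3) / 1.96946 = -2.412.

Posterior mean ≈ -2.412; posterior SD ≈ 0.713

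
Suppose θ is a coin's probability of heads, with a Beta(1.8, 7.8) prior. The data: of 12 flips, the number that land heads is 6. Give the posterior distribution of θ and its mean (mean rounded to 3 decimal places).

The binomial likelihood is conjugate to the Beta prior: with 6 successes and 6 failures, the posterior is Beta(1.8+6, 7.8+6) = Beta(7.8, 13.8).
Posterior mean = α/(α+β) = 7.8/21.6 = 0.361.

Posterior: Beta(7.8, 13.8); mean ≈ 0.361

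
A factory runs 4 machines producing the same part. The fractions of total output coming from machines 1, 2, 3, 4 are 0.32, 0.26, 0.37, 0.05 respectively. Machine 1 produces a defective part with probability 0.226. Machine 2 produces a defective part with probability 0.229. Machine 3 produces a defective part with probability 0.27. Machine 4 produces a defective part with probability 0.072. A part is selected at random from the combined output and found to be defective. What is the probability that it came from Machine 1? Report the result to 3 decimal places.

P(defective|M1) = 0.226; P(defective|M2) = 0.229; P(defective|M3) = 0.27; P(defective|M4) = 0.072.
Prior × likelihood for each source: 0.32·0.226=0.07232, 0.26·0.229=0.05954, 0.37·0.27=0.09990, 0.05·0.072=0.003600. Summing gives P(defective) = 0.23536.
P(Machine 1 | defective) = 0.07232 / 0.23536 = 0.307.

Posterior probability ≈ 0.307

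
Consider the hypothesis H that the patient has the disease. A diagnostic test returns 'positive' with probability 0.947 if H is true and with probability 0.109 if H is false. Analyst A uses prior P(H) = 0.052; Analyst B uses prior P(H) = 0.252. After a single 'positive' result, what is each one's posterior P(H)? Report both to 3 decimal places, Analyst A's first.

P('+'|H) = 0.947, P('+'|¬H) = 0.109.
Analyst A: numerator 0.947·0.052 = 0.049244; evidence = 0.049244+0.109·0.948 = 0.15258; posterior = 0.323.
Analyst B: numerator 0.947·0.252 = 0.23864; evidence = 0.23864+0.109·0.748 = 0.32018; posterior = 0.745.

Analyst A: 0.323; Analyst B: 0.745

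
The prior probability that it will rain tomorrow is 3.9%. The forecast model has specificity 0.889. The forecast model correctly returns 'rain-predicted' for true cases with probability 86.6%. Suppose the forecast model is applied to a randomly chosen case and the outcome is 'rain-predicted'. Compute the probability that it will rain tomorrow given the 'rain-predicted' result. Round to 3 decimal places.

P(H | E) ≈ 0.240

Write H for 'it will rain tomorrow'. Prior odds H:¬H = 0.039/0.961 = 0.040583. For the 'rain-predicted' outcome, the likelihood ratio is 0.866/0.111 = 7.8018.
Posterior odds = 0.040583 × 7.8018 = 0.31662, so P(H|E) = 0.31662/(1+0.31662) = 0.240.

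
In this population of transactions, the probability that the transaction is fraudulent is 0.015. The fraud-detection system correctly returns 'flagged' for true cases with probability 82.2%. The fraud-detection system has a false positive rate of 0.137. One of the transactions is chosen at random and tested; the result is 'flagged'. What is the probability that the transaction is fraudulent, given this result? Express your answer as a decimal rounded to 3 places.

Let H be the event that the transaction is fraudulent. P(H) = 0.015, so P(¬H) = 0.985. With E the 'flagged' result, P(E|H) = 0.822 and P(E|¬H) = 0.137.
P(E) = 0.822·0.015 + 0.137·0.985 = 0.012330 + 0.13495 = 0.14728.
By Bayes' theorem, P(H|E) = 0.012330 / 0.14728 = 0.084.

P(H | E) ≈ 0.084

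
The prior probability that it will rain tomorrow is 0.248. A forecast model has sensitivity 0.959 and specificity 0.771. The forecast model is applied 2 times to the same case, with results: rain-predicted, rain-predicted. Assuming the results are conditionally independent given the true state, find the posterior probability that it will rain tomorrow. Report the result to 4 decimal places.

Posterior P(H) ≈ 0.8526

With H the event that it will rain tomorrow, the joint likelihood of the observed sequence is P(data|H) = 0.959·0.959 = 0.91968 and P(data|¬H) = 0.229·0.229 = 0.052441.
Bayes: P(H|data) = 0.248·0.91968 / (0.248·0.91968 + 0.752·0.052441) = 0.22808/0.26752 = 0.8526.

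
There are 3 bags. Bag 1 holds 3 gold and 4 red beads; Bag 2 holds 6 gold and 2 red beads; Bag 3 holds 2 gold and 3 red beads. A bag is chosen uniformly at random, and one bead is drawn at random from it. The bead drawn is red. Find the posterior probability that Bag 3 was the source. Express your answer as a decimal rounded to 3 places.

P(red|Bag 1) = 0.5714; P(red|Bag 2) = 0.25; P(red|Bag 3) = 0.6.
Prior × likelihood for each source: 0.333333·0.5714=0.1905, 0.333333·0.25=0.08333, 0.333333·0.6=0.2000. Summing gives P(red) = 0.47381.
P(Bag 3 | red) = 0.2000 / 0.47381 = 0.422.

Posterior probability ≈ 0.422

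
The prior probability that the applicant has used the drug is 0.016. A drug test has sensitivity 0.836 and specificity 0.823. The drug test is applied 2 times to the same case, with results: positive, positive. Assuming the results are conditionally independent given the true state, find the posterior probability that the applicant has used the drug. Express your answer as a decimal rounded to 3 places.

Posterior P(H) ≈ 0.266

Let H be the event that the applicant has used the drug; start with P(H) = 0.016. P('positive'|H) = 0.836, P('positive'|¬H) = 0.177.
Update on result 1 ('positive'): P(H) ← 0.836·0.0160 / (0.836·0.0160 + 0.177·0.9840) = 0.013376/0.18754 = 0.0713.
Update on result 2 ('positive'): P(H) ← 0.836·0.0713 / (0.836·0.0713 + 0.177·0.9287) = 0.059625/0.22400 = 0.2662.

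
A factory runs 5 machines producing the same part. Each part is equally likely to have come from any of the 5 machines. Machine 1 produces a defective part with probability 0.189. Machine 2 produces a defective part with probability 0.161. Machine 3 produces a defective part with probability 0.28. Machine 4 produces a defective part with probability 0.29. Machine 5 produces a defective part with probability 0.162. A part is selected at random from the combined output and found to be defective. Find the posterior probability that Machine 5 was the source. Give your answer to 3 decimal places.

Posterior probability ≈ 0.150

P(defective|M1) = 0.189; P(defective|M2) = 0.161; P(defective|M3) = 0.28; P(defective|M4) = 0.29; P(defective|M5) = 0.162.
Prior × likelihood for each source: 0.2·0.189=0.03780, 0.2·0.161=0.03220, 0.2·0.28=0.05600, 0.2·0.29=0.05800, 0.2·0.162=0.03240. Summing gives P(defective) = 0.21640.
P(Machine 5 | defective) = 0.03240 / 0.21640 = 0.150.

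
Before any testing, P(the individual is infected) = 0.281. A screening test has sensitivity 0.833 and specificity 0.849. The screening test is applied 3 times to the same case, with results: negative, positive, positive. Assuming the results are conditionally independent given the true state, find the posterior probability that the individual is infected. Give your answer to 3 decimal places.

Posterior P(H) ≈ 0.701

Let H be the event that the individual is infected; start with P(H) = 0.281. P('positive'|H) = 0.833, P('positive'|¬H) = 0.151.
Update on result 1 ('negative'): P(H) ← 0.167·0.2810 / (0.167·0.2810 + 0.849·0.7190) = 0.046927/0.65736 = 0.0714.
Update on result 2 ('positive'): P(H) ← 0.833·0.0714 / (0.833·0.0714 + 0.151·0.9286) = 0.059466/0.19969 = 0.2978.
Update on result 3 ('positive'): P(H) ← 0.833·0.2978 / (0.833·0.2978 + 0.151·0.7022) = 0.24806/0.35410 = 0.7006.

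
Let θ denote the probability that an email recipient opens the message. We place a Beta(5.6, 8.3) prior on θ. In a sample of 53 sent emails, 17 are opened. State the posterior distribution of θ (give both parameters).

The binomial likelihood is conjugate to the Beta prior: with 17 successes and 36 failures, the posterior is Beta(5.6+17, 8.3+36) = Beta(22.6, 44.3).

Posterior: Beta(22.6, 44.3)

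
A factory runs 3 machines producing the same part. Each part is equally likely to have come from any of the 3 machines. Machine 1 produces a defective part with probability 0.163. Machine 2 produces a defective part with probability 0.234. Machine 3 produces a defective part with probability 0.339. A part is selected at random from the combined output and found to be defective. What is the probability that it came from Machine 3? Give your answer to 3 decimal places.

Posterior probability ≈ 0.461

P(defective|M1) = 0.163; P(defective|M2) = 0.234; P(defective|M3) = 0.339.
Prior × likelihood for each source: 0.333333·0.163=0.05433, 0.333333·0.234=0.07800, 0.333333·0.339=0.1130. Summing gives P(defective) = 0.24533.
P(Machine 3 | defective) = 0.1130 / 0.24533 = 0.461.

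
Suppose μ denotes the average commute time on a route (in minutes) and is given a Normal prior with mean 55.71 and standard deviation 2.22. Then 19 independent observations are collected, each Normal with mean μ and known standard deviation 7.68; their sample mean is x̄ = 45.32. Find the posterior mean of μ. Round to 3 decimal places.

With known σ, the Normal prior is conjugate. Weight on the data is w = (n/σ²)/(n/σ² + 1/τ₀²) = 0.322130/(0.322130+0.202906) = 0.61354.
Posterior mean = w·x̄ + (1−w)·μ₀ = 0.61354·45.32 + 0.38646·55.71 = 49.335.

Posterior mean ≈ 49.335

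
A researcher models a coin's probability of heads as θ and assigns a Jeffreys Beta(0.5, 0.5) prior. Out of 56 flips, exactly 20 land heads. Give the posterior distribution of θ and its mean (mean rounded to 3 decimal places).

The binomial likelihood is conjugate to the Beta prior: with 20 successes and 36 failures, the posterior is Beta(0.5+20, 0.5+36) = Beta(20.5, 36.5).
Posterior mean = α/(α+β) = 20.5/57 = 0.360.

Posterior: Beta(20.5, 36.5); mean ≈ 0.360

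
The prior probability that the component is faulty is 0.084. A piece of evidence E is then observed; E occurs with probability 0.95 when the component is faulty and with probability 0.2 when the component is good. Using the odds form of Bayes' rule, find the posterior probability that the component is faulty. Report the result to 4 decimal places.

Prior odds = 0.084/(1−0.084) = 0.091703. In log-odds, ln(0.091703) = -2.3892.
Add log likelihood ratio: ln(4.7500) = 1.5581.
Posterior log-odds = -0.83105, so posterior odds = exp(-0.83105) = 0.43559. Converting, P(H|E) = 0.43559/1.4356 = 0.3034.

Posterior probability ≈ 0.3034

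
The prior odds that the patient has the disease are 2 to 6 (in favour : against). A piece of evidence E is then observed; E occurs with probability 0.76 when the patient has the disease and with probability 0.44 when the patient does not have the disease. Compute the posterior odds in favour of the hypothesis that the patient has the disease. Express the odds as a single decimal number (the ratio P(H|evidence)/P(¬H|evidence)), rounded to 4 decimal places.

Posterior odds ≈ 0.5758

Prior odds = 2/6 = 0.33333. In log-odds, ln(0.33333) = -1.0986.
Add log likelihood ratio: ln(1.7273) = 0.54654.
Posterior log-odds = -0.55207, so posterior odds = exp(-0.55207) = 0.57576.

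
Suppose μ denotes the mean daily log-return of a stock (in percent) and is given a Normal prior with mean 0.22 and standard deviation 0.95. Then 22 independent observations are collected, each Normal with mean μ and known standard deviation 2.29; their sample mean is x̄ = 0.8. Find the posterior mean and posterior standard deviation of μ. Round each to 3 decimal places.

Prior precision 1/τ₀² = 1/0.95² = 1.10803; data precision n/σ² = 22/2.29² = 4.19519.
Posterior precision = 1.10803 + 4.19519 = 5.30322, giving posterior SD = 1/√5.30322 = 0.434.
Posterior mean = (1.10803·0.22 + 4.19519·0.8) / 5.30322 = 0.679.

Posterior mean ≈ 0.679; posterior SD ≈ 0.434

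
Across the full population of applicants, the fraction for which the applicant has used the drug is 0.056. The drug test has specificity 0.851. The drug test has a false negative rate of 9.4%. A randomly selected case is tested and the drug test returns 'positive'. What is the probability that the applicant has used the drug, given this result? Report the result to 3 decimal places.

Let H be the event that the applicant has used the drug. P(H) = 0.056, so P(¬H) = 0.944. With E the 'positive' result, P(E|H) = 0.906 and P(E|¬H) = 0.149.
P(E) = 0.906·0.056 + 0.149·0.944 = 0.050736 + 0.14066 = 0.19139.
By Bayes' theorem, P(H|E) = 0.050736 / 0.19139 = 0.265.

P(H | E) ≈ 0.265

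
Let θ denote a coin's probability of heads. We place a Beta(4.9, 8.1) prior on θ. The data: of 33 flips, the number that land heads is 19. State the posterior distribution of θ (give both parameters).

Observing 19 successes and 14 failures updates Beta(4.9, 8.1) by adding the success and failure counts to the two shape parameters: α = 4.9+19 = 23.9, β = 8.1+14 = 22.1.

Posterior: Beta(23.9, 22.1)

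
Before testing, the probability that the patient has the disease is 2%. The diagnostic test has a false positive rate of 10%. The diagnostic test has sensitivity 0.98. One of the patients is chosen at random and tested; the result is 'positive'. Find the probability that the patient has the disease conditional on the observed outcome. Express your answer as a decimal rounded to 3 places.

Let H be the event that the patient has the disease. P(H) = 0.02, so P(¬H) = 0.98. With E the 'positive' result, P(E|H) = 0.98 and P(E|¬H) = 0.1.
P(E) = 0.98·0.02 + 0.1·0.98 = 0.019600 + 0.098000 = 0.11760.
By Bayes' theorem, P(H|E) = 0.019600 / 0.11760 = 0.167.

P(H | E) ≈ 0.167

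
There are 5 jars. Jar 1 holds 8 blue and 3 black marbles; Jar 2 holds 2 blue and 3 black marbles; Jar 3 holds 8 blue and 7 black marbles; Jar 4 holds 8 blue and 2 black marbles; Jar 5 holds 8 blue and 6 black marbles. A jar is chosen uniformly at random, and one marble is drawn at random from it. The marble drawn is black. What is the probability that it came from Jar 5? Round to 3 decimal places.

P(black|Jar 1) = 0.2727; P(black|Jar 2) = 0.6; P(black|Jar 3) = 0.4667; P(black|Jar 4) = 0.2; P(black|Jar 5) = 0.4286.
Prior × likelihood for each source: 0.2·0.2727=0.05455, 0.2·0.6=0.1200, 0.2·0.4667=0.09333, 0.2·0.2=0.04000, 0.2·0.4286=0.08571. Summing gives P(black) = 0.39359.
P(Jar 5 | black) = 0.08571 / 0.39359 = 0.218.

Posterior probability ≈ 0.218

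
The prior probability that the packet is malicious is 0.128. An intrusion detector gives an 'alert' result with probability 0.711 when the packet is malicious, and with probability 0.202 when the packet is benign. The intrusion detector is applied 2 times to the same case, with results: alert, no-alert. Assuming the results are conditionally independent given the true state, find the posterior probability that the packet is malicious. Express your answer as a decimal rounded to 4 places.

Posterior P(H) ≈ 0.1576

With H the event that the packet is malicious, the joint likelihood of the observed sequence is P(data|H) = 0.711·0.289 = 0.20548 and P(data|¬H) = 0.202·0.798 = 0.16120.
Bayes: P(H|data) = 0.128·0.20548 / (0.128·0.20548 + 0.872·0.16120) = 0.026301/0.16686 = 0.1576.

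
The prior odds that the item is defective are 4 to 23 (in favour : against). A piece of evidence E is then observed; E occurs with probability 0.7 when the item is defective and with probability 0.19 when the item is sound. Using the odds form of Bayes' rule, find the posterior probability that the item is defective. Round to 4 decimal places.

Posterior probability ≈ 0.3905

Prior odds = 4/23 = 0.17391. In log-odds, ln(0.17391) = -1.7492.
Add log likelihood ratio: ln(3.6842) = 1.3041.
Posterior log-odds = -0.44514, so posterior odds = exp(-0.44514) = 0.64073. Converting, P(H|E) = 0.64073/1.6407 = 0.3905.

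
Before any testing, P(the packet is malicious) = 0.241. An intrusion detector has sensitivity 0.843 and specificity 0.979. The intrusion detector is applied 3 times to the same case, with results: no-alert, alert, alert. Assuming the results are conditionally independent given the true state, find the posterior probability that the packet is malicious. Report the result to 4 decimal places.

With H the event that the packet is malicious, the joint likelihood of the observed sequence is P(data|H) = 0.157·0.843·0.843 = 0.11157 and P(data|¬H) = 0.979·0.021·0.021 = 0.00043174.
Bayes: P(H|data) = 0.241·0.11157 / (0.241·0.11157 + 0.759·0.00043174) = 0.026889/0.027217 = 0.9880.

Posterior P(H) ≈ 0.9880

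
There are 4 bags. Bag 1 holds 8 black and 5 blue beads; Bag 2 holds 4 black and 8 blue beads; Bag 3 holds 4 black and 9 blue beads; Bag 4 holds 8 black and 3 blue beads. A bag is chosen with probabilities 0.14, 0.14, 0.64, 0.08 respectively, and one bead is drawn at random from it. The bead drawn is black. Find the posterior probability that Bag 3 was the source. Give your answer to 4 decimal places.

Posterior probability ≈ 0.5076

Tabulate prior·likelihood by source: [1] prior 0.14, lik 0.6154, product 0.08615; [2] prior 0.14, lik 0.3333, product 0.04667; [3] prior 0.64, lik 0.3077, product 0.1969; [4] prior 0.08, lik 0.7273, product 0.05818.
Normalizing constant = 0.38793; the posterior for Bag 3 is its product over the sum, 0.1969/0.38793 = 0.5076.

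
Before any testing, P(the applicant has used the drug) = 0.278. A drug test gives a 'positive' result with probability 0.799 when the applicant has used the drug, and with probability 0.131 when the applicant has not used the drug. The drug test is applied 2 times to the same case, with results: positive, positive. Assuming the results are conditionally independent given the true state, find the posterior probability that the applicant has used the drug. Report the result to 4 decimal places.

Posterior P(H) ≈ 0.9347

Let H be the event that the applicant has used the drug; start with P(H) = 0.278. P('positive'|H) = 0.799, P('positive'|¬H) = 0.131.
Update on result 1 ('positive'): P(H) ← 0.799·0.2780 / (0.799·0.2780 + 0.131·0.7220) = 0.22212/0.31670 = 0.7014.
Update on result 2 ('positive'): P(H) ← 0.799·0.7014 / (0.799·0.7014 + 0.131·0.2986) = 0.56038/0.59951 = 0.9347.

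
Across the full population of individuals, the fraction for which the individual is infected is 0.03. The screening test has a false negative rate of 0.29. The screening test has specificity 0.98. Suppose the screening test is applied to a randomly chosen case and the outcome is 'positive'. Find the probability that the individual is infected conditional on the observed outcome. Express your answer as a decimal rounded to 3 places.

Write H for 'the individual is infected'. Prior odds H:¬H = 0.03/0.97 = 0.030928. For the 'positive' outcome, the likelihood ratio is 0.71/0.02 = 35.500.
Posterior odds = 0.030928 × 35.500 = 1.0979, so P(H|E) = 1.0979/(1+1.0979) = 0.523.

P(H | E) ≈ 0.523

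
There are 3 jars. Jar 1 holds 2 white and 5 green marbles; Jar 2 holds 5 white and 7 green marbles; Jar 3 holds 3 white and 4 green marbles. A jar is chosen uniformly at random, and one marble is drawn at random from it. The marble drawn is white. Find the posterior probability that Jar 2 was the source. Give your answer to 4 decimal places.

Posterior probability ≈ 0.3684

P(white|Jar 1) = 0.2857; P(white|Jar 2) = 0.4167; P(white|Jar 3) = 0.4286.
Prior × likelihood for each source: 0.333333·0.2857=0.09524, 0.333333·0.4167=0.1389, 0.333333·0.4286=0.1429. Summing gives P(white) = 0.37698.
P(Jar 2 | white) = 0.1389 / 0.37698 = 0.3684.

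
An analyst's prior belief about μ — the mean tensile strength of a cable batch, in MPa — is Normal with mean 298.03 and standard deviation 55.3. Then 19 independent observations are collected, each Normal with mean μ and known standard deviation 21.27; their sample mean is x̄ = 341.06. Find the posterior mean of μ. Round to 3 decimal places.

With known σ, the Normal prior is conjugate. Weight on the data is w = (n/σ²)/(n/σ² + 1/τ₀²) = 0.0419970/(0.0419970+0.00032700) = 0.99227.
Posterior mean = w·x̄ + (1−w)·μ₀ = 0.99227·341.06 + 0.0077261·298.03 = 340.728.

Posterior mean ≈ 340.728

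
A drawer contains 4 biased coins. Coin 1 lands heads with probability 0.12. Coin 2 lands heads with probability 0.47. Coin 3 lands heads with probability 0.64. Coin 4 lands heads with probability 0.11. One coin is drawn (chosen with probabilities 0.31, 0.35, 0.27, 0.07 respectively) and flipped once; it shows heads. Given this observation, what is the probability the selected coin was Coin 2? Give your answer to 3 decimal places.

Tabulate prior·likelihood by source: [1] prior 0.31, lik 0.12, product 0.03720; [2] prior 0.35, lik 0.47, product 0.1645; [3] prior 0.27, lik 0.64, product 0.1728; [4] prior 0.07, lik 0.11, product 0.007700.
Normalizing constant = 0.38220; the posterior for Coin 2 is its product over the sum, 0.1645/0.38220 = 0.430.

Posterior probability ≈ 0.430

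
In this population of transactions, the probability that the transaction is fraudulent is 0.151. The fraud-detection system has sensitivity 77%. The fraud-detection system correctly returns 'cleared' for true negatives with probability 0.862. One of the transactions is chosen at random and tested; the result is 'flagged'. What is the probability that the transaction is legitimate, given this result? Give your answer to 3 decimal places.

Write H for 'the transaction is fraudulent'. Prior odds H:¬H = 0.151/0.849 = 0.17786. For the 'flagged' outcome, the likelihood ratio is 0.77/0.138 = 5.5797.
Posterior odds = 0.17786 × 5.5797 = 0.99239, so P(H|E) = 0.99239/(1+0.99239) = 0.498. Then P(¬H|E) = 1 − 0.498 = 0.502.

P(¬H | E) ≈ 0.502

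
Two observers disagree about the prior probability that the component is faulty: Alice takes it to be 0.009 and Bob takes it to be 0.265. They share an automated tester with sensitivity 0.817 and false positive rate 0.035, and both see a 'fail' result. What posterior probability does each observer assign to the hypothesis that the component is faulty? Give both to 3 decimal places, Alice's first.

The likelihood ratio for a 'fail' result is 0.817/0.035 = 23.343.
Alice: prior odds 0.009/0.991 = 0.0090817; posterior odds 0.21199; posterior probability 0.175.
Bob: prior odds 0.265/0.735 = 0.36054; posterior odds 8.4161; posterior probability 0.894.

Alice: 0.175; Bob: 0.894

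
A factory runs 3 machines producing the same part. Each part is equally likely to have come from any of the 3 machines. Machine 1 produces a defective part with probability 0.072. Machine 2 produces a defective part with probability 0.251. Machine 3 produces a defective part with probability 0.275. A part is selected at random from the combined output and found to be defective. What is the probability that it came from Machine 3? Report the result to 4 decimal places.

Posterior probability ≈ 0.4599

P(defective|M1) = 0.072; P(defective|M2) = 0.251; P(defective|M3) = 0.275.
Prior × likelihood for each source: 0.333333·0.072=0.02400, 0.333333·0.251=0.08367, 0.333333·0.275=0.09167. Summing gives P(defective) = 0.19933.
P(Machine 3 | defective) = 0.09167 / 0.19933 = 0.4599.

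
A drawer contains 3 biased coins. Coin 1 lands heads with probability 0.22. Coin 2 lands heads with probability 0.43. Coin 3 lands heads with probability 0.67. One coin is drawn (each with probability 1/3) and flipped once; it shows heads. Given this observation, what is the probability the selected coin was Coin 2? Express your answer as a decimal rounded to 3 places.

Posterior probability ≈ 0.326

P(heads|C1) = 0.22; P(heads|C2) = 0.43; P(heads|C3) = 0.67.
Prior × likelihood for each source: 0.333333·0.22=0.07333, 0.333333·0.43=0.1433, 0.333333·0.67=0.2233. Summing gives P(heads) = 0.44000.
P(Coin 2 | heads) = 0.1433 / 0.44000 = 0.326.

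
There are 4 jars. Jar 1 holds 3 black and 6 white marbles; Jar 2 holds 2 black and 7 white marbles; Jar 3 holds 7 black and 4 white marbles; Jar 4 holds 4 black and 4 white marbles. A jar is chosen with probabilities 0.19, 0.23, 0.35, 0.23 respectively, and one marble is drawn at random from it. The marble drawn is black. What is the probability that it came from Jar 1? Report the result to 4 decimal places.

Posterior probability ≈ 0.1401

P(black|Jar 1) = 0.3333; P(black|Jar 2) = 0.2222; P(black|Jar 3) = 0.6364; P(black|Jar 4) = 0.5.
Prior × likelihood for each source: 0.19·0.3333=0.06333, 0.23·0.2222=0.05111, 0.35·0.6364=0.2227, 0.23·0.5=0.1150. Summing gives P(black) = 0.45217.
P(Jar 1 | black) = 0.06333 / 0.45217 = 0.1401.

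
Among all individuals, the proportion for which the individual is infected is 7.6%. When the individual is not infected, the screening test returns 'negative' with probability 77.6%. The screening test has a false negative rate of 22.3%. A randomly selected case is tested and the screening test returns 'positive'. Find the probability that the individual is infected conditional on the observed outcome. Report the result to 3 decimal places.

Write H for 'the individual is infected'. Prior odds H:¬H = 0.076/0.924 = 0.082251. For the 'positive' outcome, the likelihood ratio is 0.777/0.224 = 3.4688.
Posterior odds = 0.082251 × 3.4688 = 0.28531, so P(H|E) = 0.28531/(1+0.28531) = 0.222.

P(H | E) ≈ 0.222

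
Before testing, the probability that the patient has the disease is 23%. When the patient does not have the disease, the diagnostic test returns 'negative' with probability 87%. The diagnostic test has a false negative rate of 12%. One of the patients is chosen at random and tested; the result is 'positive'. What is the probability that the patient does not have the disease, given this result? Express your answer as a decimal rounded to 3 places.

P(¬H | E) ≈ 0.331

Write H for 'the patient has the disease'. Prior odds H:¬H = 0.23/0.77 = 0.29870. For the 'positive' outcome, the likelihood ratio is 0.88/0.13 = 6.7692.
Posterior odds = 0.29870 × 6.7692 = 2.0220, so P(H|E) = 2.0220/(1+2.0220) = 0.669. Then P(¬H|E) = 1 − 0.669 = 0.331.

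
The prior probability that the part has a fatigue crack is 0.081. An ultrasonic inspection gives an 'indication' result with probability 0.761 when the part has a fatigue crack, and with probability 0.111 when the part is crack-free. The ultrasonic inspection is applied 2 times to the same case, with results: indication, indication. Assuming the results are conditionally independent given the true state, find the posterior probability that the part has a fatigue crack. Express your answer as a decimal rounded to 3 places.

Posterior P(H) ≈ 0.806

Let H be the event that the part has a fatigue crack; start with P(H) = 0.081. P('indication'|H) = 0.761, P('indication'|¬H) = 0.111.
Update on result 1 ('indication'): P(H) ← 0.761·0.0810 / (0.761·0.0810 + 0.111·0.9190) = 0.061641/0.16365 = 0.3767.
Update on result 2 ('indication'): P(H) ← 0.761·0.3767 / (0.761·0.3767 + 0.111·0.6233) = 0.28664/0.35583 = 0.8056.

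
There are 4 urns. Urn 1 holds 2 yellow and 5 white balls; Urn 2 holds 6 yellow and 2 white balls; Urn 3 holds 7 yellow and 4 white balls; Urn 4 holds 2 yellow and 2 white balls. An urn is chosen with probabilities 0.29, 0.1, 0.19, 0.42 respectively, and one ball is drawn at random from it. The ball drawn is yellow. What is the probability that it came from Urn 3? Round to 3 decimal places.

Posterior probability ≈ 0.247

Tabulate prior·likelihood by source: [1] prior 0.29, lik 0.2857, product 0.08286; [2] prior 0.1, lik 0.75, product 0.07500; [3] prior 0.19, lik 0.6364, product 0.1209; [4] prior 0.42, lik 0.5, product 0.2100.
Normalizing constant = 0.48877; the posterior for Urn 3 is its product over the sum, 0.1209/0.48877 = 0.247.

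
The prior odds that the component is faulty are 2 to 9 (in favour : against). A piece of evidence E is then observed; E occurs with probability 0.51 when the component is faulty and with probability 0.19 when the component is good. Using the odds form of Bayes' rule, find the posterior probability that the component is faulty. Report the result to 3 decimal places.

Posterior probability ≈ 0.374

Prior odds = 2/9 = 0.22222. In log-odds, ln(0.22222) = -1.5041.
Add log likelihood ratio: ln(2.6842) = 0.98739.
Posterior log-odds = -0.51669, so posterior odds = exp(-0.51669) = 0.59649. Converting, P(H|E) = 0.59649/1.5965 = 0.374.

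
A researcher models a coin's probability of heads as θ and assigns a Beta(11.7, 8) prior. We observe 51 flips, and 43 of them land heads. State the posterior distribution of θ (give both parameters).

Posterior: Beta(54.7, 16)

The binomial likelihood is conjugate to the Beta prior: with 43 successes and 8 failures, the posterior is Beta(11.7+43, 8+8) = Beta(54.7, 16).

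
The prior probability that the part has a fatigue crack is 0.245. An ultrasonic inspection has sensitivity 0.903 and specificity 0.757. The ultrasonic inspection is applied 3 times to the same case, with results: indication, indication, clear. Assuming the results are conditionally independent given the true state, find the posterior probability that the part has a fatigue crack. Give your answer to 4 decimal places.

Let H be the event that the part has a fatigue crack; start with P(H) = 0.245. P('indication'|H) = 0.903, P('indication'|¬H) = 0.243.
Update on result 1 ('indication'): P(H) ← 0.903·0.2450 / (0.903·0.2450 + 0.243·0.7550) = 0.22124/0.40470 = 0.5467.
Update on result 2 ('indication'): P(H) ← 0.903·0.5467 / (0.903·0.5467 + 0.243·0.4533) = 0.49364/0.60380 = 0.8176.
Update on result 3 ('clear'): P(H) ← 0.097·0.8176 / (0.097·0.8176 + 0.757·0.1824) = 0.079303/0.21741 = 0.3648.

Posterior P(H) ≈ 0.3648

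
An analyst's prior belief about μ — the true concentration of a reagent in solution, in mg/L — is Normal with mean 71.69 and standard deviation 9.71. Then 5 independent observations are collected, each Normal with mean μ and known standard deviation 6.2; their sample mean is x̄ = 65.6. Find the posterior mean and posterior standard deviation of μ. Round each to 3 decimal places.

Posterior mean ≈ 66.059; posterior SD ≈ 2.666

Prior precision 1/τ₀² = 1/9.71² = 0.0106062; data precision n/σ² = 5/6.2² = 0.130073.
Posterior precision = 0.0106062 + 0.130073 = 0.140679, giving posterior SD = 1/√0.140679 = 2.666.
Posterior mean = (0.0106062·71.69 + 0.130073·65.6) / 0.140679 = 66.059.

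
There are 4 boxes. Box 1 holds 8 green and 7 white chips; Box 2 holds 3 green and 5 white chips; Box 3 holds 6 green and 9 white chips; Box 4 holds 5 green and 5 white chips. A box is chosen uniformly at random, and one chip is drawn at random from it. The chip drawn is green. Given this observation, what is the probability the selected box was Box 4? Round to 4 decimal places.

P(green|Box 1) = 0.5333; P(green|Box 2) = 0.375; P(green|Box 3) = 0.4; P(green|Box 4) = 0.5.
Prior × likelihood for each source: 0.25·0.5333=0.1333, 0.25·0.375=0.09375, 0.25·0.4=0.1000, 0.25·0.5=0.1250. Summing gives P(green) = 0.45208.
P(Box 4 | green) = 0.1250 / 0.45208 = 0.2765.

Posterior probability ≈ 0.2765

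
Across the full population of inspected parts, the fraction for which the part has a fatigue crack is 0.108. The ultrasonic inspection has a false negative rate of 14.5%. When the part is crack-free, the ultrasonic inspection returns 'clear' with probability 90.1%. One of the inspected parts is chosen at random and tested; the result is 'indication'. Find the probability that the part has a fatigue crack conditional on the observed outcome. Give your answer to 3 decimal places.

Let H be the event that the part has a fatigue crack. P(H) = 0.108, so P(¬H) = 0.892. With E the 'indication' result, P(E|H) = 0.855 and P(E|¬H) = 0.099.
P(E) = 0.855·0.108 + 0.099·0.892 = 0.092340 + 0.088308 = 0.18065.
By Bayes' theorem, P(H|E) = 0.092340 / 0.18065 = 0.511.

P(H | E) ≈ 0.511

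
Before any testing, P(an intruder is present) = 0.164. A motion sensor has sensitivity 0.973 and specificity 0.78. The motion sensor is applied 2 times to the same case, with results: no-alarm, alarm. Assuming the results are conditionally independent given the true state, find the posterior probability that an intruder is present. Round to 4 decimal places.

Posterior P(H) ≈ 0.0292

With H the event that an intruder is present, the joint likelihood of the observed sequence is P(data|H) = 0.027·0.973 = 0.026271 and P(data|¬H) = 0.78·0.22 = 0.17160.
Bayes: P(H|data) = 0.164·0.026271 / (0.164·0.026271 + 0.836·0.17160) = 0.0043084/0.14777 = 0.0292.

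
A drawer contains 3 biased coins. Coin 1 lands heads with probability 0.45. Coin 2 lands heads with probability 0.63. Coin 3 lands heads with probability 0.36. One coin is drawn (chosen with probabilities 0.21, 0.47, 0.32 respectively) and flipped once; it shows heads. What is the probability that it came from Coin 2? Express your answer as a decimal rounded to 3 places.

Posterior probability ≈ 0.585

P(heads|C1) = 0.45; P(heads|C2) = 0.63; P(heads|C3) = 0.36.
Prior × likelihood for each source: 0.21·0.45=0.09450, 0.47·0.63=0.2961, 0.32·0.36=0.1152. Summing gives P(heads) = 0.50580.
P(Coin 2 | heads) = 0.2961 / 0.50580 = 0.585.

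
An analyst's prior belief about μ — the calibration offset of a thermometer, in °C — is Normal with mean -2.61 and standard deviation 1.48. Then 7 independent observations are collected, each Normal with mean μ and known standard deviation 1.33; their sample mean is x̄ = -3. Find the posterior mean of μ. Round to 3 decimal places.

Posterior mean ≈ -2.960

Prior precision 1/τ₀² = 1/1.48² = 0.456538; data precision n/σ² = 7/1.33² = 3.95726.
Posterior precision = 0.456538 + 3.95726 = 4.41380.
Posterior mean = (0.456538·-2.61 + 3.95726·-3) / 4.41380 = -2.960.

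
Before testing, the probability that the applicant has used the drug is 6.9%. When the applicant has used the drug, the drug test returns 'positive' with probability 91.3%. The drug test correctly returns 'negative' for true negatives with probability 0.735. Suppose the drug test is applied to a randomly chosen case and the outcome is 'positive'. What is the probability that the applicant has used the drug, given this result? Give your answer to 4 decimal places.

P(H | E) ≈ 0.2034

Let H be the event that the applicant has used the drug. P(H) = 0.069, so P(¬H) = 0.931. With E the 'positive' result, P(E|H) = 0.913 and P(E|¬H) = 0.265.
P(E) = 0.913·0.069 + 0.265·0.931 = 0.062997 + 0.24672 = 0.30971.
By Bayes' theorem, P(H|E) = 0.062997 / 0.30971 = 0.2034.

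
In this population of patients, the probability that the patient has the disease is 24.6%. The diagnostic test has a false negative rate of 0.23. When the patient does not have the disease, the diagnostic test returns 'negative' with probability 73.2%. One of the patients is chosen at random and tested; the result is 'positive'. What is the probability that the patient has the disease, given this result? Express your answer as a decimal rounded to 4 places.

Let H be the event that the patient has the disease. P(H) = 0.246, so P(¬H) = 0.754. With E the 'positive' result, P(E|H) = 0.77 and P(E|¬H) = 0.268.
P(E) = 0.77·0.246 + 0.268·0.754 = 0.18942 + 0.20207 = 0.39149.
By Bayes' theorem, P(H|E) = 0.18942 / 0.39149 = 0.4838.

P(H | E) ≈ 0.4838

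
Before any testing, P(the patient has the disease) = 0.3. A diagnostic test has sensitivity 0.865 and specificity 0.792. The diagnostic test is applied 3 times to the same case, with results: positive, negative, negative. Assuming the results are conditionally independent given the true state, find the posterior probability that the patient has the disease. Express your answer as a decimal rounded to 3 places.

Posterior P(H) ≈ 0.049

Let H be the event that the patient has the disease; start with P(H) = 0.3. P('positive'|H) = 0.865, P('positive'|¬H) = 0.208.
Update on result 1 ('positive'): P(H) ← 0.865·0.3000 / (0.865·0.3000 + 0.208·0.7000) = 0.25950/0.40510 = 0.6406.
Update on result 2 ('negative'): P(H) ← 0.135·0.6406 / (0.135·0.6406 + 0.792·0.3594) = 0.086479/0.37114 = 0.2330.
Update on result 3 ('negative'): P(H) ← 0.135·0.2330 / (0.135·0.2330 + 0.792·0.7670) = 0.031456/0.63891 = 0.0492.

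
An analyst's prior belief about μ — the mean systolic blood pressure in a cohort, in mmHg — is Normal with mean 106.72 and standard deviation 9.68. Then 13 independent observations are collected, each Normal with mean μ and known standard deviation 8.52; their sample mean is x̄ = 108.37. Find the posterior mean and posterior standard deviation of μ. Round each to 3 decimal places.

Posterior mean ≈ 108.277; posterior SD ≈ 2.296

With known σ, the Normal prior is conjugate. Weight on the data is w = (n/σ²)/(n/σ² + 1/τ₀²) = 0.179087/(0.179087+0.0106721) = 0.94376.
Posterior mean = w·x̄ + (1−w)·μ₀ = 0.94376·108.37 + 0.056240·106.72 = 108.277. Posterior variance = 1/(0.179087+0.0106721) = 5.26984, so SD = 2.296.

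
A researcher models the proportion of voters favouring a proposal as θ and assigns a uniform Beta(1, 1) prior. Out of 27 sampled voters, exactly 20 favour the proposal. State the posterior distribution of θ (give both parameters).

The binomial likelihood is conjugate to the Beta prior: with 20 successes and 7 failures, the posterior is Beta(1+20, 1+7) = Beta(21, 8).

Posterior: Beta(21, 8)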